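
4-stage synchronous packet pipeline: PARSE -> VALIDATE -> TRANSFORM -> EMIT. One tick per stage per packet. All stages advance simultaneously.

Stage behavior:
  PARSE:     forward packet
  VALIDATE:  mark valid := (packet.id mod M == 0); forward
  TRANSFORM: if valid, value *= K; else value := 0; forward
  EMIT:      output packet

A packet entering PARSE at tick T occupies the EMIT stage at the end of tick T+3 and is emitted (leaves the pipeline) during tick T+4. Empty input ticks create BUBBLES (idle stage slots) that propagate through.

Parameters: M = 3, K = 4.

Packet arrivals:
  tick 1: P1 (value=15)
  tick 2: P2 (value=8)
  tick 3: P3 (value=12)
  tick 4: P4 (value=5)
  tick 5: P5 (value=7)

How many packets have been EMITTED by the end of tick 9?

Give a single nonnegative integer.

Tick 1: [PARSE:P1(v=15,ok=F), VALIDATE:-, TRANSFORM:-, EMIT:-] out:-; in:P1
Tick 2: [PARSE:P2(v=8,ok=F), VALIDATE:P1(v=15,ok=F), TRANSFORM:-, EMIT:-] out:-; in:P2
Tick 3: [PARSE:P3(v=12,ok=F), VALIDATE:P2(v=8,ok=F), TRANSFORM:P1(v=0,ok=F), EMIT:-] out:-; in:P3
Tick 4: [PARSE:P4(v=5,ok=F), VALIDATE:P3(v=12,ok=T), TRANSFORM:P2(v=0,ok=F), EMIT:P1(v=0,ok=F)] out:-; in:P4
Tick 5: [PARSE:P5(v=7,ok=F), VALIDATE:P4(v=5,ok=F), TRANSFORM:P3(v=48,ok=T), EMIT:P2(v=0,ok=F)] out:P1(v=0); in:P5
Tick 6: [PARSE:-, VALIDATE:P5(v=7,ok=F), TRANSFORM:P4(v=0,ok=F), EMIT:P3(v=48,ok=T)] out:P2(v=0); in:-
Tick 7: [PARSE:-, VALIDATE:-, TRANSFORM:P5(v=0,ok=F), EMIT:P4(v=0,ok=F)] out:P3(v=48); in:-
Tick 8: [PARSE:-, VALIDATE:-, TRANSFORM:-, EMIT:P5(v=0,ok=F)] out:P4(v=0); in:-
Tick 9: [PARSE:-, VALIDATE:-, TRANSFORM:-, EMIT:-] out:P5(v=0); in:-
Emitted by tick 9: ['P1', 'P2', 'P3', 'P4', 'P5']

Answer: 5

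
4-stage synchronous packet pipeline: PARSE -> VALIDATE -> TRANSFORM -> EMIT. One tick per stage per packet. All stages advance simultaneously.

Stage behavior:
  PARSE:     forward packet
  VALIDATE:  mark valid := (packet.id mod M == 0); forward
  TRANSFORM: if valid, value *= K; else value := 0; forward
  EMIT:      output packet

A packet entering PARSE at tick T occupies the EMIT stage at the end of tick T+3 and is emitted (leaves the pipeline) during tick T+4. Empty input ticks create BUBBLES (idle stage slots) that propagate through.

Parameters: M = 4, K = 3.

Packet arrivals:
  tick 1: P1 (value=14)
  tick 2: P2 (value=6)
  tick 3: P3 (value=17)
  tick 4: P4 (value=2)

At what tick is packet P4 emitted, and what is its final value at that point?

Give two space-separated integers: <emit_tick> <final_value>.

Answer: 8 6

Derivation:
Tick 1: [PARSE:P1(v=14,ok=F), VALIDATE:-, TRANSFORM:-, EMIT:-] out:-; in:P1
Tick 2: [PARSE:P2(v=6,ok=F), VALIDATE:P1(v=14,ok=F), TRANSFORM:-, EMIT:-] out:-; in:P2
Tick 3: [PARSE:P3(v=17,ok=F), VALIDATE:P2(v=6,ok=F), TRANSFORM:P1(v=0,ok=F), EMIT:-] out:-; in:P3
Tick 4: [PARSE:P4(v=2,ok=F), VALIDATE:P3(v=17,ok=F), TRANSFORM:P2(v=0,ok=F), EMIT:P1(v=0,ok=F)] out:-; in:P4
Tick 5: [PARSE:-, VALIDATE:P4(v=2,ok=T), TRANSFORM:P3(v=0,ok=F), EMIT:P2(v=0,ok=F)] out:P1(v=0); in:-
Tick 6: [PARSE:-, VALIDATE:-, TRANSFORM:P4(v=6,ok=T), EMIT:P3(v=0,ok=F)] out:P2(v=0); in:-
Tick 7: [PARSE:-, VALIDATE:-, TRANSFORM:-, EMIT:P4(v=6,ok=T)] out:P3(v=0); in:-
Tick 8: [PARSE:-, VALIDATE:-, TRANSFORM:-, EMIT:-] out:P4(v=6); in:-
P4: arrives tick 4, valid=True (id=4, id%4=0), emit tick 8, final value 6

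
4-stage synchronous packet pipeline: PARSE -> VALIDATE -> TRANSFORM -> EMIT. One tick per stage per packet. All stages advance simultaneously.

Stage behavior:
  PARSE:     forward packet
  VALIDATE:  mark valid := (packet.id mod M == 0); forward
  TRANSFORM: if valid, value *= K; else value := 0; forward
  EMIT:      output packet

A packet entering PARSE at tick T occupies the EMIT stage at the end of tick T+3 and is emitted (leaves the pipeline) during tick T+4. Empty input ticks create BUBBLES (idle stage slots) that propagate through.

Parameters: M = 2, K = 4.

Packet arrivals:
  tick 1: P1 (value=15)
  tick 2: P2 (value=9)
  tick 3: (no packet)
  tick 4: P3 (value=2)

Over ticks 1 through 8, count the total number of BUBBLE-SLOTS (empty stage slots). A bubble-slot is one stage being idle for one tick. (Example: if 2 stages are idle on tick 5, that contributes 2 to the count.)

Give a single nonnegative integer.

Answer: 20

Derivation:
Tick 1: [PARSE:P1(v=15,ok=F), VALIDATE:-, TRANSFORM:-, EMIT:-] out:-; bubbles=3
Tick 2: [PARSE:P2(v=9,ok=F), VALIDATE:P1(v=15,ok=F), TRANSFORM:-, EMIT:-] out:-; bubbles=2
Tick 3: [PARSE:-, VALIDATE:P2(v=9,ok=T), TRANSFORM:P1(v=0,ok=F), EMIT:-] out:-; bubbles=2
Tick 4: [PARSE:P3(v=2,ok=F), VALIDATE:-, TRANSFORM:P2(v=36,ok=T), EMIT:P1(v=0,ok=F)] out:-; bubbles=1
Tick 5: [PARSE:-, VALIDATE:P3(v=2,ok=F), TRANSFORM:-, EMIT:P2(v=36,ok=T)] out:P1(v=0); bubbles=2
Tick 6: [PARSE:-, VALIDATE:-, TRANSFORM:P3(v=0,ok=F), EMIT:-] out:P2(v=36); bubbles=3
Tick 7: [PARSE:-, VALIDATE:-, TRANSFORM:-, EMIT:P3(v=0,ok=F)] out:-; bubbles=3
Tick 8: [PARSE:-, VALIDATE:-, TRANSFORM:-, EMIT:-] out:P3(v=0); bubbles=4
Total bubble-slots: 20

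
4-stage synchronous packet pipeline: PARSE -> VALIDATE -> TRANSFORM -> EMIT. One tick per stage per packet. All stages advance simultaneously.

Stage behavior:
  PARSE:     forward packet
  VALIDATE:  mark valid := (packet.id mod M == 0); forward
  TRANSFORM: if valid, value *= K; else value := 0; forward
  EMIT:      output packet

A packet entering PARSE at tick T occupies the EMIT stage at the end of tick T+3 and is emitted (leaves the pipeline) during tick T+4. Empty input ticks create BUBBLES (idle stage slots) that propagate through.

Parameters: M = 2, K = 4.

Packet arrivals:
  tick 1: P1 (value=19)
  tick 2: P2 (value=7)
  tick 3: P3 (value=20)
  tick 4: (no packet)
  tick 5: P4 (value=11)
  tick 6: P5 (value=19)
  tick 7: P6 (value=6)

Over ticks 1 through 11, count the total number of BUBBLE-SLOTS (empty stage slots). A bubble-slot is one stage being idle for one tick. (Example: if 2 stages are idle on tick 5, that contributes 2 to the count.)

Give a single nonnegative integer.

Answer: 20

Derivation:
Tick 1: [PARSE:P1(v=19,ok=F), VALIDATE:-, TRANSFORM:-, EMIT:-] out:-; bubbles=3
Tick 2: [PARSE:P2(v=7,ok=F), VALIDATE:P1(v=19,ok=F), TRANSFORM:-, EMIT:-] out:-; bubbles=2
Tick 3: [PARSE:P3(v=20,ok=F), VALIDATE:P2(v=7,ok=T), TRANSFORM:P1(v=0,ok=F), EMIT:-] out:-; bubbles=1
Tick 4: [PARSE:-, VALIDATE:P3(v=20,ok=F), TRANSFORM:P2(v=28,ok=T), EMIT:P1(v=0,ok=F)] out:-; bubbles=1
Tick 5: [PARSE:P4(v=11,ok=F), VALIDATE:-, TRANSFORM:P3(v=0,ok=F), EMIT:P2(v=28,ok=T)] out:P1(v=0); bubbles=1
Tick 6: [PARSE:P5(v=19,ok=F), VALIDATE:P4(v=11,ok=T), TRANSFORM:-, EMIT:P3(v=0,ok=F)] out:P2(v=28); bubbles=1
Tick 7: [PARSE:P6(v=6,ok=F), VALIDATE:P5(v=19,ok=F), TRANSFORM:P4(v=44,ok=T), EMIT:-] out:P3(v=0); bubbles=1
Tick 8: [PARSE:-, VALIDATE:P6(v=6,ok=T), TRANSFORM:P5(v=0,ok=F), EMIT:P4(v=44,ok=T)] out:-; bubbles=1
Tick 9: [PARSE:-, VALIDATE:-, TRANSFORM:P6(v=24,ok=T), EMIT:P5(v=0,ok=F)] out:P4(v=44); bubbles=2
Tick 10: [PARSE:-, VALIDATE:-, TRANSFORM:-, EMIT:P6(v=24,ok=T)] out:P5(v=0); bubbles=3
Tick 11: [PARSE:-, VALIDATE:-, TRANSFORM:-, EMIT:-] out:P6(v=24); bubbles=4
Total bubble-slots: 20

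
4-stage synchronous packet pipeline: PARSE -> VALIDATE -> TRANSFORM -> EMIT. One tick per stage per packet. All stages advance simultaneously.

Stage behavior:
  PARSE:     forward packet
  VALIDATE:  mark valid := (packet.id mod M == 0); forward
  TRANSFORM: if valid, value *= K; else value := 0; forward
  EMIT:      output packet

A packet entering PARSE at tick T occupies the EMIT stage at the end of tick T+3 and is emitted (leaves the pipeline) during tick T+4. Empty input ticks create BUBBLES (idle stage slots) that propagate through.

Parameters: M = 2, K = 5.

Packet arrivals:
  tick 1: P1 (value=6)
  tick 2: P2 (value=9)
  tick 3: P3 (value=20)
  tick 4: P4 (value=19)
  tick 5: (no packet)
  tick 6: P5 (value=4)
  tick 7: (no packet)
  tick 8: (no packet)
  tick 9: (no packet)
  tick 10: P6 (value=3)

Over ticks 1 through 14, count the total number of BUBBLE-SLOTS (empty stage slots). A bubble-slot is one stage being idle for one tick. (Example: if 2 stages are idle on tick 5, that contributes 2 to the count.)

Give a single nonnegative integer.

Tick 1: [PARSE:P1(v=6,ok=F), VALIDATE:-, TRANSFORM:-, EMIT:-] out:-; bubbles=3
Tick 2: [PARSE:P2(v=9,ok=F), VALIDATE:P1(v=6,ok=F), TRANSFORM:-, EMIT:-] out:-; bubbles=2
Tick 3: [PARSE:P3(v=20,ok=F), VALIDATE:P2(v=9,ok=T), TRANSFORM:P1(v=0,ok=F), EMIT:-] out:-; bubbles=1
Tick 4: [PARSE:P4(v=19,ok=F), VALIDATE:P3(v=20,ok=F), TRANSFORM:P2(v=45,ok=T), EMIT:P1(v=0,ok=F)] out:-; bubbles=0
Tick 5: [PARSE:-, VALIDATE:P4(v=19,ok=T), TRANSFORM:P3(v=0,ok=F), EMIT:P2(v=45,ok=T)] out:P1(v=0); bubbles=1
Tick 6: [PARSE:P5(v=4,ok=F), VALIDATE:-, TRANSFORM:P4(v=95,ok=T), EMIT:P3(v=0,ok=F)] out:P2(v=45); bubbles=1
Tick 7: [PARSE:-, VALIDATE:P5(v=4,ok=F), TRANSFORM:-, EMIT:P4(v=95,ok=T)] out:P3(v=0); bubbles=2
Tick 8: [PARSE:-, VALIDATE:-, TRANSFORM:P5(v=0,ok=F), EMIT:-] out:P4(v=95); bubbles=3
Tick 9: [PARSE:-, VALIDATE:-, TRANSFORM:-, EMIT:P5(v=0,ok=F)] out:-; bubbles=3
Tick 10: [PARSE:P6(v=3,ok=F), VALIDATE:-, TRANSFORM:-, EMIT:-] out:P5(v=0); bubbles=3
Tick 11: [PARSE:-, VALIDATE:P6(v=3,ok=T), TRANSFORM:-, EMIT:-] out:-; bubbles=3
Tick 12: [PARSE:-, VALIDATE:-, TRANSFORM:P6(v=15,ok=T), EMIT:-] out:-; bubbles=3
Tick 13: [PARSE:-, VALIDATE:-, TRANSFORM:-, EMIT:P6(v=15,ok=T)] out:-; bubbles=3
Tick 14: [PARSE:-, VALIDATE:-, TRANSFORM:-, EMIT:-] out:P6(v=15); bubbles=4
Total bubble-slots: 32

Answer: 32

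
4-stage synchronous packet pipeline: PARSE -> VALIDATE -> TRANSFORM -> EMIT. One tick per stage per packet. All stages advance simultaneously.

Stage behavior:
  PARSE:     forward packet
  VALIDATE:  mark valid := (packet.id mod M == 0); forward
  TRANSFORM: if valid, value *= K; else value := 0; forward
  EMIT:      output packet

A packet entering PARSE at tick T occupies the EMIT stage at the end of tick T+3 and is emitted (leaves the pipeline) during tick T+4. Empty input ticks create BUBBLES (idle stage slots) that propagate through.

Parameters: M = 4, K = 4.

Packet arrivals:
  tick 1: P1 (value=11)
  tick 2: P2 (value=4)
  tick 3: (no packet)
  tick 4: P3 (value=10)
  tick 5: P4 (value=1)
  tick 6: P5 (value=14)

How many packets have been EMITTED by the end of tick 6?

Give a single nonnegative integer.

Tick 1: [PARSE:P1(v=11,ok=F), VALIDATE:-, TRANSFORM:-, EMIT:-] out:-; in:P1
Tick 2: [PARSE:P2(v=4,ok=F), VALIDATE:P1(v=11,ok=F), TRANSFORM:-, EMIT:-] out:-; in:P2
Tick 3: [PARSE:-, VALIDATE:P2(v=4,ok=F), TRANSFORM:P1(v=0,ok=F), EMIT:-] out:-; in:-
Tick 4: [PARSE:P3(v=10,ok=F), VALIDATE:-, TRANSFORM:P2(v=0,ok=F), EMIT:P1(v=0,ok=F)] out:-; in:P3
Tick 5: [PARSE:P4(v=1,ok=F), VALIDATE:P3(v=10,ok=F), TRANSFORM:-, EMIT:P2(v=0,ok=F)] out:P1(v=0); in:P4
Tick 6: [PARSE:P5(v=14,ok=F), VALIDATE:P4(v=1,ok=T), TRANSFORM:P3(v=0,ok=F), EMIT:-] out:P2(v=0); in:P5
Emitted by tick 6: ['P1', 'P2']

Answer: 2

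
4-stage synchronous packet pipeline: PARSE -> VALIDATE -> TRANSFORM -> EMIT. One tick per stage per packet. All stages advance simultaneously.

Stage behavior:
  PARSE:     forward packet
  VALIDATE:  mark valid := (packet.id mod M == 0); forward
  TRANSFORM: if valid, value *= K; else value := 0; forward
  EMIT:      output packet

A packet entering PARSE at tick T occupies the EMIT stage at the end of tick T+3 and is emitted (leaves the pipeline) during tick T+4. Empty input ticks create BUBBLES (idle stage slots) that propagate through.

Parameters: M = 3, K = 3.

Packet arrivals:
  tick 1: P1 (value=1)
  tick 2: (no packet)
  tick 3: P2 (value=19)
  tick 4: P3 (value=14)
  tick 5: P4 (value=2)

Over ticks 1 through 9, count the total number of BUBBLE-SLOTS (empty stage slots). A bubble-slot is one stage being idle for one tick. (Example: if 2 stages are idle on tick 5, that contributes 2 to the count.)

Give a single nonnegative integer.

Answer: 20

Derivation:
Tick 1: [PARSE:P1(v=1,ok=F), VALIDATE:-, TRANSFORM:-, EMIT:-] out:-; bubbles=3
Tick 2: [PARSE:-, VALIDATE:P1(v=1,ok=F), TRANSFORM:-, EMIT:-] out:-; bubbles=3
Tick 3: [PARSE:P2(v=19,ok=F), VALIDATE:-, TRANSFORM:P1(v=0,ok=F), EMIT:-] out:-; bubbles=2
Tick 4: [PARSE:P3(v=14,ok=F), VALIDATE:P2(v=19,ok=F), TRANSFORM:-, EMIT:P1(v=0,ok=F)] out:-; bubbles=1
Tick 5: [PARSE:P4(v=2,ok=F), VALIDATE:P3(v=14,ok=T), TRANSFORM:P2(v=0,ok=F), EMIT:-] out:P1(v=0); bubbles=1
Tick 6: [PARSE:-, VALIDATE:P4(v=2,ok=F), TRANSFORM:P3(v=42,ok=T), EMIT:P2(v=0,ok=F)] out:-; bubbles=1
Tick 7: [PARSE:-, VALIDATE:-, TRANSFORM:P4(v=0,ok=F), EMIT:P3(v=42,ok=T)] out:P2(v=0); bubbles=2
Tick 8: [PARSE:-, VALIDATE:-, TRANSFORM:-, EMIT:P4(v=0,ok=F)] out:P3(v=42); bubbles=3
Tick 9: [PARSE:-, VALIDATE:-, TRANSFORM:-, EMIT:-] out:P4(v=0); bubbles=4
Total bubble-slots: 20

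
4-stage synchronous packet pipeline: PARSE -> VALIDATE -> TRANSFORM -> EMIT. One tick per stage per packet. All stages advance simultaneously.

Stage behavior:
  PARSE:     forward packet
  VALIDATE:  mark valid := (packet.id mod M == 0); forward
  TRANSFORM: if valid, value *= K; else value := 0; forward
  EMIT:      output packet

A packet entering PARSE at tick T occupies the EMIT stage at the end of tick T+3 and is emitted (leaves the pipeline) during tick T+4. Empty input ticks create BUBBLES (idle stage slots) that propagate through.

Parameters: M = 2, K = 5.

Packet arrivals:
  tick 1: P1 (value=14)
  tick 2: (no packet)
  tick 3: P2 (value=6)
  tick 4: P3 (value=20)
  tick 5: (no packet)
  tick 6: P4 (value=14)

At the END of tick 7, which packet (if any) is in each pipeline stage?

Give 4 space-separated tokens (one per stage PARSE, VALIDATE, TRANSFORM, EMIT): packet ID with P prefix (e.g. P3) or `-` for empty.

Answer: - P4 - P3

Derivation:
Tick 1: [PARSE:P1(v=14,ok=F), VALIDATE:-, TRANSFORM:-, EMIT:-] out:-; in:P1
Tick 2: [PARSE:-, VALIDATE:P1(v=14,ok=F), TRANSFORM:-, EMIT:-] out:-; in:-
Tick 3: [PARSE:P2(v=6,ok=F), VALIDATE:-, TRANSFORM:P1(v=0,ok=F), EMIT:-] out:-; in:P2
Tick 4: [PARSE:P3(v=20,ok=F), VALIDATE:P2(v=6,ok=T), TRANSFORM:-, EMIT:P1(v=0,ok=F)] out:-; in:P3
Tick 5: [PARSE:-, VALIDATE:P3(v=20,ok=F), TRANSFORM:P2(v=30,ok=T), EMIT:-] out:P1(v=0); in:-
Tick 6: [PARSE:P4(v=14,ok=F), VALIDATE:-, TRANSFORM:P3(v=0,ok=F), EMIT:P2(v=30,ok=T)] out:-; in:P4
Tick 7: [PARSE:-, VALIDATE:P4(v=14,ok=T), TRANSFORM:-, EMIT:P3(v=0,ok=F)] out:P2(v=30); in:-
At end of tick 7: ['-', 'P4', '-', 'P3']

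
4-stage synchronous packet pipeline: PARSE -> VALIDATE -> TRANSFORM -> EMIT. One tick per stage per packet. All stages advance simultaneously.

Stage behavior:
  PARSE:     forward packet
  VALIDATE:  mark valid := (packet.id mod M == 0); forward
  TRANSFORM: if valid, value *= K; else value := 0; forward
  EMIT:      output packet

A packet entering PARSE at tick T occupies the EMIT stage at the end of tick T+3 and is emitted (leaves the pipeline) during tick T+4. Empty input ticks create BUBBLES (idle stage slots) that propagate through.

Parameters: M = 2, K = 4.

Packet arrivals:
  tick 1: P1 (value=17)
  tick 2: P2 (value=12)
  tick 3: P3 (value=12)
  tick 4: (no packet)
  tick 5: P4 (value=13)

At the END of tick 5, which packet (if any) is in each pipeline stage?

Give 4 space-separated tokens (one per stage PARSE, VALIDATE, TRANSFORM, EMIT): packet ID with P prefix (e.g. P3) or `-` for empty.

Tick 1: [PARSE:P1(v=17,ok=F), VALIDATE:-, TRANSFORM:-, EMIT:-] out:-; in:P1
Tick 2: [PARSE:P2(v=12,ok=F), VALIDATE:P1(v=17,ok=F), TRANSFORM:-, EMIT:-] out:-; in:P2
Tick 3: [PARSE:P3(v=12,ok=F), VALIDATE:P2(v=12,ok=T), TRANSFORM:P1(v=0,ok=F), EMIT:-] out:-; in:P3
Tick 4: [PARSE:-, VALIDATE:P3(v=12,ok=F), TRANSFORM:P2(v=48,ok=T), EMIT:P1(v=0,ok=F)] out:-; in:-
Tick 5: [PARSE:P4(v=13,ok=F), VALIDATE:-, TRANSFORM:P3(v=0,ok=F), EMIT:P2(v=48,ok=T)] out:P1(v=0); in:P4
At end of tick 5: ['P4', '-', 'P3', 'P2']

Answer: P4 - P3 P2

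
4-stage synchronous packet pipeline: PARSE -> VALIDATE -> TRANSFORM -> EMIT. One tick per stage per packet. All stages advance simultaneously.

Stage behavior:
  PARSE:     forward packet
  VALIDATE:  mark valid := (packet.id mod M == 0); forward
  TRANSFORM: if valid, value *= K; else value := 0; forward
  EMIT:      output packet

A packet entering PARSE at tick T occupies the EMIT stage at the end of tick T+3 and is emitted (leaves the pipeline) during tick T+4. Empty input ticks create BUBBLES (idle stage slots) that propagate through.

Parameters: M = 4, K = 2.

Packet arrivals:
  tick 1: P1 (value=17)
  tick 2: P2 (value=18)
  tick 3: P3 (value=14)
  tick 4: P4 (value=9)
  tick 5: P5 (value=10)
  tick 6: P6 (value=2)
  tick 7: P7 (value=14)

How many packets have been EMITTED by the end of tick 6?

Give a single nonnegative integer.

Answer: 2

Derivation:
Tick 1: [PARSE:P1(v=17,ok=F), VALIDATE:-, TRANSFORM:-, EMIT:-] out:-; in:P1
Tick 2: [PARSE:P2(v=18,ok=F), VALIDATE:P1(v=17,ok=F), TRANSFORM:-, EMIT:-] out:-; in:P2
Tick 3: [PARSE:P3(v=14,ok=F), VALIDATE:P2(v=18,ok=F), TRANSFORM:P1(v=0,ok=F), EMIT:-] out:-; in:P3
Tick 4: [PARSE:P4(v=9,ok=F), VALIDATE:P3(v=14,ok=F), TRANSFORM:P2(v=0,ok=F), EMIT:P1(v=0,ok=F)] out:-; in:P4
Tick 5: [PARSE:P5(v=10,ok=F), VALIDATE:P4(v=9,ok=T), TRANSFORM:P3(v=0,ok=F), EMIT:P2(v=0,ok=F)] out:P1(v=0); in:P5
Tick 6: [PARSE:P6(v=2,ok=F), VALIDATE:P5(v=10,ok=F), TRANSFORM:P4(v=18,ok=T), EMIT:P3(v=0,ok=F)] out:P2(v=0); in:P6
Emitted by tick 6: ['P1', 'P2']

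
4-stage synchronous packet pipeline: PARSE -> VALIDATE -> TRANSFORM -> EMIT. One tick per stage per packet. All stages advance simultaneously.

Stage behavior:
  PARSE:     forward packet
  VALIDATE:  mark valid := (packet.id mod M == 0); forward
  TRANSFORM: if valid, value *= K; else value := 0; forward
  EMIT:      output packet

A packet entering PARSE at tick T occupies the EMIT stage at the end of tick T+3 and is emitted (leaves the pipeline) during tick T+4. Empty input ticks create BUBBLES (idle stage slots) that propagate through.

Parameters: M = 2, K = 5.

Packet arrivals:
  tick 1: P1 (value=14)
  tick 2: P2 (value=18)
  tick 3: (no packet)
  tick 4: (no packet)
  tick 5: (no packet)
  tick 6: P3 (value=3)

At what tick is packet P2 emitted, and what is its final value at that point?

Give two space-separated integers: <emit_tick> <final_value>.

Tick 1: [PARSE:P1(v=14,ok=F), VALIDATE:-, TRANSFORM:-, EMIT:-] out:-; in:P1
Tick 2: [PARSE:P2(v=18,ok=F), VALIDATE:P1(v=14,ok=F), TRANSFORM:-, EMIT:-] out:-; in:P2
Tick 3: [PARSE:-, VALIDATE:P2(v=18,ok=T), TRANSFORM:P1(v=0,ok=F), EMIT:-] out:-; in:-
Tick 4: [PARSE:-, VALIDATE:-, TRANSFORM:P2(v=90,ok=T), EMIT:P1(v=0,ok=F)] out:-; in:-
Tick 5: [PARSE:-, VALIDATE:-, TRANSFORM:-, EMIT:P2(v=90,ok=T)] out:P1(v=0); in:-
Tick 6: [PARSE:P3(v=3,ok=F), VALIDATE:-, TRANSFORM:-, EMIT:-] out:P2(v=90); in:P3
Tick 7: [PARSE:-, VALIDATE:P3(v=3,ok=F), TRANSFORM:-, EMIT:-] out:-; in:-
Tick 8: [PARSE:-, VALIDATE:-, TRANSFORM:P3(v=0,ok=F), EMIT:-] out:-; in:-
Tick 9: [PARSE:-, VALIDATE:-, TRANSFORM:-, EMIT:P3(v=0,ok=F)] out:-; in:-
Tick 10: [PARSE:-, VALIDATE:-, TRANSFORM:-, EMIT:-] out:P3(v=0); in:-
P2: arrives tick 2, valid=True (id=2, id%2=0), emit tick 6, final value 90

Answer: 6 90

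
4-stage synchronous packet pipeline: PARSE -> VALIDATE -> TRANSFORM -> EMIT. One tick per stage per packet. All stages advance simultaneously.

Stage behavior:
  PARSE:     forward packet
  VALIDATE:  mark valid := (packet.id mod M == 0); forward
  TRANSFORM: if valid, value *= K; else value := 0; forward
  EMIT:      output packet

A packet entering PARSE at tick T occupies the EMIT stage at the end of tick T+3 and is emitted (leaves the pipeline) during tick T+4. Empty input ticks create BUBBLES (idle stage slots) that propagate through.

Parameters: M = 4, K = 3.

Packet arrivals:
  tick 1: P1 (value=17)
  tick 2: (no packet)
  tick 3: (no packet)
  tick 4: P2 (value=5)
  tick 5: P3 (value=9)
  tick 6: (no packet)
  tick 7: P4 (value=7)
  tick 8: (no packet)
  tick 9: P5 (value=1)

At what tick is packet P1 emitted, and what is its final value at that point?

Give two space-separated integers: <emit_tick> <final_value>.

Tick 1: [PARSE:P1(v=17,ok=F), VALIDATE:-, TRANSFORM:-, EMIT:-] out:-; in:P1
Tick 2: [PARSE:-, VALIDATE:P1(v=17,ok=F), TRANSFORM:-, EMIT:-] out:-; in:-
Tick 3: [PARSE:-, VALIDATE:-, TRANSFORM:P1(v=0,ok=F), EMIT:-] out:-; in:-
Tick 4: [PARSE:P2(v=5,ok=F), VALIDATE:-, TRANSFORM:-, EMIT:P1(v=0,ok=F)] out:-; in:P2
Tick 5: [PARSE:P3(v=9,ok=F), VALIDATE:P2(v=5,ok=F), TRANSFORM:-, EMIT:-] out:P1(v=0); in:P3
Tick 6: [PARSE:-, VALIDATE:P3(v=9,ok=F), TRANSFORM:P2(v=0,ok=F), EMIT:-] out:-; in:-
Tick 7: [PARSE:P4(v=7,ok=F), VALIDATE:-, TRANSFORM:P3(v=0,ok=F), EMIT:P2(v=0,ok=F)] out:-; in:P4
Tick 8: [PARSE:-, VALIDATE:P4(v=7,ok=T), TRANSFORM:-, EMIT:P3(v=0,ok=F)] out:P2(v=0); in:-
Tick 9: [PARSE:P5(v=1,ok=F), VALIDATE:-, TRANSFORM:P4(v=21,ok=T), EMIT:-] out:P3(v=0); in:P5
Tick 10: [PARSE:-, VALIDATE:P5(v=1,ok=F), TRANSFORM:-, EMIT:P4(v=21,ok=T)] out:-; in:-
Tick 11: [PARSE:-, VALIDATE:-, TRANSFORM:P5(v=0,ok=F), EMIT:-] out:P4(v=21); in:-
Tick 12: [PARSE:-, VALIDATE:-, TRANSFORM:-, EMIT:P5(v=0,ok=F)] out:-; in:-
Tick 13: [PARSE:-, VALIDATE:-, TRANSFORM:-, EMIT:-] out:P5(v=0); in:-
P1: arrives tick 1, valid=False (id=1, id%4=1), emit tick 5, final value 0

Answer: 5 0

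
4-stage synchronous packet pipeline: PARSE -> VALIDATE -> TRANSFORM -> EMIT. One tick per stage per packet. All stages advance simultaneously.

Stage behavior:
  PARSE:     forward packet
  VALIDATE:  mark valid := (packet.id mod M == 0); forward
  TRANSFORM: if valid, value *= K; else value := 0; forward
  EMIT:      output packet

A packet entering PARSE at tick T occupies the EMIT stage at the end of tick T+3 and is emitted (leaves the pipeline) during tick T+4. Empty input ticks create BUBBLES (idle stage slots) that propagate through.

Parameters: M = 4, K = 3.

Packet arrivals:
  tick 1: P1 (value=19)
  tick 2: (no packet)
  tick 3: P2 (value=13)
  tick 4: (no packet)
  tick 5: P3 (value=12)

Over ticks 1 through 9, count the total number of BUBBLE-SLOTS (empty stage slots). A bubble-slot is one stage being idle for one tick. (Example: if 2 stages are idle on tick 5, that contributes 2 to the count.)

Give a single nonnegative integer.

Answer: 24

Derivation:
Tick 1: [PARSE:P1(v=19,ok=F), VALIDATE:-, TRANSFORM:-, EMIT:-] out:-; bubbles=3
Tick 2: [PARSE:-, VALIDATE:P1(v=19,ok=F), TRANSFORM:-, EMIT:-] out:-; bubbles=3
Tick 3: [PARSE:P2(v=13,ok=F), VALIDATE:-, TRANSFORM:P1(v=0,ok=F), EMIT:-] out:-; bubbles=2
Tick 4: [PARSE:-, VALIDATE:P2(v=13,ok=F), TRANSFORM:-, EMIT:P1(v=0,ok=F)] out:-; bubbles=2
Tick 5: [PARSE:P3(v=12,ok=F), VALIDATE:-, TRANSFORM:P2(v=0,ok=F), EMIT:-] out:P1(v=0); bubbles=2
Tick 6: [PARSE:-, VALIDATE:P3(v=12,ok=F), TRANSFORM:-, EMIT:P2(v=0,ok=F)] out:-; bubbles=2
Tick 7: [PARSE:-, VALIDATE:-, TRANSFORM:P3(v=0,ok=F), EMIT:-] out:P2(v=0); bubbles=3
Tick 8: [PARSE:-, VALIDATE:-, TRANSFORM:-, EMIT:P3(v=0,ok=F)] out:-; bubbles=3
Tick 9: [PARSE:-, VALIDATE:-, TRANSFORM:-, EMIT:-] out:P3(v=0); bubbles=4
Total bubble-slots: 24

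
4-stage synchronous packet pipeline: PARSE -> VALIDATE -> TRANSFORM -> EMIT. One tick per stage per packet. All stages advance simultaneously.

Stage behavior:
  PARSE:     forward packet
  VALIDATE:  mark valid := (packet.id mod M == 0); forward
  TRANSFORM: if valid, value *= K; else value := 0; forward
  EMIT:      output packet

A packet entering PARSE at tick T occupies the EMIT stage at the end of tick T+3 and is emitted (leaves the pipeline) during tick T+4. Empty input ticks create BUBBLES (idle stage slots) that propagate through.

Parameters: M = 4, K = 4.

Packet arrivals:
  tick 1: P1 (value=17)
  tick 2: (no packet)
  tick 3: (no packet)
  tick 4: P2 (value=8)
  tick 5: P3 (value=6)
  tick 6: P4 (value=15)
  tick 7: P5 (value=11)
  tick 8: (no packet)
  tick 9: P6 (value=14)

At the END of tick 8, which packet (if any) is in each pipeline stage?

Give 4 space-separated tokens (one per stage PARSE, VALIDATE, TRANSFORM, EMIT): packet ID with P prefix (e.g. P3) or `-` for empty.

Tick 1: [PARSE:P1(v=17,ok=F), VALIDATE:-, TRANSFORM:-, EMIT:-] out:-; in:P1
Tick 2: [PARSE:-, VALIDATE:P1(v=17,ok=F), TRANSFORM:-, EMIT:-] out:-; in:-
Tick 3: [PARSE:-, VALIDATE:-, TRANSFORM:P1(v=0,ok=F), EMIT:-] out:-; in:-
Tick 4: [PARSE:P2(v=8,ok=F), VALIDATE:-, TRANSFORM:-, EMIT:P1(v=0,ok=F)] out:-; in:P2
Tick 5: [PARSE:P3(v=6,ok=F), VALIDATE:P2(v=8,ok=F), TRANSFORM:-, EMIT:-] out:P1(v=0); in:P3
Tick 6: [PARSE:P4(v=15,ok=F), VALIDATE:P3(v=6,ok=F), TRANSFORM:P2(v=0,ok=F), EMIT:-] out:-; in:P4
Tick 7: [PARSE:P5(v=11,ok=F), VALIDATE:P4(v=15,ok=T), TRANSFORM:P3(v=0,ok=F), EMIT:P2(v=0,ok=F)] out:-; in:P5
Tick 8: [PARSE:-, VALIDATE:P5(v=11,ok=F), TRANSFORM:P4(v=60,ok=T), EMIT:P3(v=0,ok=F)] out:P2(v=0); in:-
At end of tick 8: ['-', 'P5', 'P4', 'P3']

Answer: - P5 P4 P3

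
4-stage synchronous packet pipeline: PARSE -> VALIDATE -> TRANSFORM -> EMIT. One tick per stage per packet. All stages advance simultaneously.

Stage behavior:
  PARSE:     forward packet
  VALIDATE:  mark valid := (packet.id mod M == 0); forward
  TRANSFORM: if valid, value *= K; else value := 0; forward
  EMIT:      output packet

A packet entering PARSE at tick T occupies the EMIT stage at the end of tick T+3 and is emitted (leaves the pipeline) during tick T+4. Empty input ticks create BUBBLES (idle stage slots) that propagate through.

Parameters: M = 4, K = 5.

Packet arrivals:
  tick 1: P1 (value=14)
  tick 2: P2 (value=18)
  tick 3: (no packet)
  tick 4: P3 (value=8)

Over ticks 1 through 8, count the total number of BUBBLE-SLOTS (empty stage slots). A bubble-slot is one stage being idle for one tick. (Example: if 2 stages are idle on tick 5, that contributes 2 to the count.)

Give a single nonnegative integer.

Answer: 20

Derivation:
Tick 1: [PARSE:P1(v=14,ok=F), VALIDATE:-, TRANSFORM:-, EMIT:-] out:-; bubbles=3
Tick 2: [PARSE:P2(v=18,ok=F), VALIDATE:P1(v=14,ok=F), TRANSFORM:-, EMIT:-] out:-; bubbles=2
Tick 3: [PARSE:-, VALIDATE:P2(v=18,ok=F), TRANSFORM:P1(v=0,ok=F), EMIT:-] out:-; bubbles=2
Tick 4: [PARSE:P3(v=8,ok=F), VALIDATE:-, TRANSFORM:P2(v=0,ok=F), EMIT:P1(v=0,ok=F)] out:-; bubbles=1
Tick 5: [PARSE:-, VALIDATE:P3(v=8,ok=F), TRANSFORM:-, EMIT:P2(v=0,ok=F)] out:P1(v=0); bubbles=2
Tick 6: [PARSE:-, VALIDATE:-, TRANSFORM:P3(v=0,ok=F), EMIT:-] out:P2(v=0); bubbles=3
Tick 7: [PARSE:-, VALIDATE:-, TRANSFORM:-, EMIT:P3(v=0,ok=F)] out:-; bubbles=3
Tick 8: [PARSE:-, VALIDATE:-, TRANSFORM:-, EMIT:-] out:P3(v=0); bubbles=4
Total bubble-slots: 20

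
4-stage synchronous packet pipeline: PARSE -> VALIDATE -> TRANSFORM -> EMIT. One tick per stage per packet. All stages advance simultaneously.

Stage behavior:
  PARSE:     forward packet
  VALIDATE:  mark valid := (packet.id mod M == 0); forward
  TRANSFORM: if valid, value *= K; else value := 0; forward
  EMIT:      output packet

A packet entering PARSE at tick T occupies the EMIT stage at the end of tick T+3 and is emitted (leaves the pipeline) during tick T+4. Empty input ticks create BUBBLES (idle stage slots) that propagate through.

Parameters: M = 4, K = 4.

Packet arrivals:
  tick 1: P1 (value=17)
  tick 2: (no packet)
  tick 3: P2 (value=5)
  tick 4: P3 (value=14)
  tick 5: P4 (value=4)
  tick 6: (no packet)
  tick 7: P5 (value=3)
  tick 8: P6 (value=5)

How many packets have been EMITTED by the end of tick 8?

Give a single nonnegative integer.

Answer: 3

Derivation:
Tick 1: [PARSE:P1(v=17,ok=F), VALIDATE:-, TRANSFORM:-, EMIT:-] out:-; in:P1
Tick 2: [PARSE:-, VALIDATE:P1(v=17,ok=F), TRANSFORM:-, EMIT:-] out:-; in:-
Tick 3: [PARSE:P2(v=5,ok=F), VALIDATE:-, TRANSFORM:P1(v=0,ok=F), EMIT:-] out:-; in:P2
Tick 4: [PARSE:P3(v=14,ok=F), VALIDATE:P2(v=5,ok=F), TRANSFORM:-, EMIT:P1(v=0,ok=F)] out:-; in:P3
Tick 5: [PARSE:P4(v=4,ok=F), VALIDATE:P3(v=14,ok=F), TRANSFORM:P2(v=0,ok=F), EMIT:-] out:P1(v=0); in:P4
Tick 6: [PARSE:-, VALIDATE:P4(v=4,ok=T), TRANSFORM:P3(v=0,ok=F), EMIT:P2(v=0,ok=F)] out:-; in:-
Tick 7: [PARSE:P5(v=3,ok=F), VALIDATE:-, TRANSFORM:P4(v=16,ok=T), EMIT:P3(v=0,ok=F)] out:P2(v=0); in:P5
Tick 8: [PARSE:P6(v=5,ok=F), VALIDATE:P5(v=3,ok=F), TRANSFORM:-, EMIT:P4(v=16,ok=T)] out:P3(v=0); in:P6
Emitted by tick 8: ['P1', 'P2', 'P3']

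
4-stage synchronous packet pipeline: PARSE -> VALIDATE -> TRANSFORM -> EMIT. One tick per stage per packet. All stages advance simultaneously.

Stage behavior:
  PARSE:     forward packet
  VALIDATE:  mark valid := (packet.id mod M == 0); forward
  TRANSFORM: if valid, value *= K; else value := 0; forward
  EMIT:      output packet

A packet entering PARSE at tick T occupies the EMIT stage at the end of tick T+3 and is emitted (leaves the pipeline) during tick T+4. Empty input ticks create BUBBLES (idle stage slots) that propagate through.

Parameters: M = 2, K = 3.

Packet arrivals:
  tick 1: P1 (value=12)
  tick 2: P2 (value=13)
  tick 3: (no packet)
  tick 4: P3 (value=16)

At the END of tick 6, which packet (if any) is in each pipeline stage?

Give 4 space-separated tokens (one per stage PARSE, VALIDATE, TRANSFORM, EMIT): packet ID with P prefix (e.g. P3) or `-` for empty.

Answer: - - P3 -

Derivation:
Tick 1: [PARSE:P1(v=12,ok=F), VALIDATE:-, TRANSFORM:-, EMIT:-] out:-; in:P1
Tick 2: [PARSE:P2(v=13,ok=F), VALIDATE:P1(v=12,ok=F), TRANSFORM:-, EMIT:-] out:-; in:P2
Tick 3: [PARSE:-, VALIDATE:P2(v=13,ok=T), TRANSFORM:P1(v=0,ok=F), EMIT:-] out:-; in:-
Tick 4: [PARSE:P3(v=16,ok=F), VALIDATE:-, TRANSFORM:P2(v=39,ok=T), EMIT:P1(v=0,ok=F)] out:-; in:P3
Tick 5: [PARSE:-, VALIDATE:P3(v=16,ok=F), TRANSFORM:-, EMIT:P2(v=39,ok=T)] out:P1(v=0); in:-
Tick 6: [PARSE:-, VALIDATE:-, TRANSFORM:P3(v=0,ok=F), EMIT:-] out:P2(v=39); in:-
At end of tick 6: ['-', '-', 'P3', '-']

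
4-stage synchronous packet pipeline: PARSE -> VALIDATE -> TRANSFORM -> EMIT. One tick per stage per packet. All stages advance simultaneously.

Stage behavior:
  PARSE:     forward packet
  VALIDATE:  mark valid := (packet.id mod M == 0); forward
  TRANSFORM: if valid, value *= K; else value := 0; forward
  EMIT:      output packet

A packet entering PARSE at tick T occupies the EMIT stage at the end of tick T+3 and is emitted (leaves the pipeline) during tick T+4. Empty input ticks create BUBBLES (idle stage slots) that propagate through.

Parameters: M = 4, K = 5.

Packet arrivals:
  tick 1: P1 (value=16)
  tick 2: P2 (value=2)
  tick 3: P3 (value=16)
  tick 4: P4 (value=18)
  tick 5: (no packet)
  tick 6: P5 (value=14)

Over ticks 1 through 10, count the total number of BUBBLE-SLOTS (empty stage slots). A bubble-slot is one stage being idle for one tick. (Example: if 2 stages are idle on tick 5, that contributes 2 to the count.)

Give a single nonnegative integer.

Tick 1: [PARSE:P1(v=16,ok=F), VALIDATE:-, TRANSFORM:-, EMIT:-] out:-; bubbles=3
Tick 2: [PARSE:P2(v=2,ok=F), VALIDATE:P1(v=16,ok=F), TRANSFORM:-, EMIT:-] out:-; bubbles=2
Tick 3: [PARSE:P3(v=16,ok=F), VALIDATE:P2(v=2,ok=F), TRANSFORM:P1(v=0,ok=F), EMIT:-] out:-; bubbles=1
Tick 4: [PARSE:P4(v=18,ok=F), VALIDATE:P3(v=16,ok=F), TRANSFORM:P2(v=0,ok=F), EMIT:P1(v=0,ok=F)] out:-; bubbles=0
Tick 5: [PARSE:-, VALIDATE:P4(v=18,ok=T), TRANSFORM:P3(v=0,ok=F), EMIT:P2(v=0,ok=F)] out:P1(v=0); bubbles=1
Tick 6: [PARSE:P5(v=14,ok=F), VALIDATE:-, TRANSFORM:P4(v=90,ok=T), EMIT:P3(v=0,ok=F)] out:P2(v=0); bubbles=1
Tick 7: [PARSE:-, VALIDATE:P5(v=14,ok=F), TRANSFORM:-, EMIT:P4(v=90,ok=T)] out:P3(v=0); bubbles=2
Tick 8: [PARSE:-, VALIDATE:-, TRANSFORM:P5(v=0,ok=F), EMIT:-] out:P4(v=90); bubbles=3
Tick 9: [PARSE:-, VALIDATE:-, TRANSFORM:-, EMIT:P5(v=0,ok=F)] out:-; bubbles=3
Tick 10: [PARSE:-, VALIDATE:-, TRANSFORM:-, EMIT:-] out:P5(v=0); bubbles=4
Total bubble-slots: 20

Answer: 20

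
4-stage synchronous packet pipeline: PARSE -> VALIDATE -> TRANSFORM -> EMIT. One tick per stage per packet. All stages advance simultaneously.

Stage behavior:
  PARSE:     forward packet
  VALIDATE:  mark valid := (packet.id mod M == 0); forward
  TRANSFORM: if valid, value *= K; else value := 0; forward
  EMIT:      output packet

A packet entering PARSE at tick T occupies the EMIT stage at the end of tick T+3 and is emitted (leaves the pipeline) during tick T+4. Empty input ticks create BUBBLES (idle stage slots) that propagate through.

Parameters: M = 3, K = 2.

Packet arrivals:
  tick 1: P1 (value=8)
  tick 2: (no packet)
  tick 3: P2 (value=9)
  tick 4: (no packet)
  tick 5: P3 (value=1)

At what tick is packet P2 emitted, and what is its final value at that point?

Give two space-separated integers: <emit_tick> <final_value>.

Answer: 7 0

Derivation:
Tick 1: [PARSE:P1(v=8,ok=F), VALIDATE:-, TRANSFORM:-, EMIT:-] out:-; in:P1
Tick 2: [PARSE:-, VALIDATE:P1(v=8,ok=F), TRANSFORM:-, EMIT:-] out:-; in:-
Tick 3: [PARSE:P2(v=9,ok=F), VALIDATE:-, TRANSFORM:P1(v=0,ok=F), EMIT:-] out:-; in:P2
Tick 4: [PARSE:-, VALIDATE:P2(v=9,ok=F), TRANSFORM:-, EMIT:P1(v=0,ok=F)] out:-; in:-
Tick 5: [PARSE:P3(v=1,ok=F), VALIDATE:-, TRANSFORM:P2(v=0,ok=F), EMIT:-] out:P1(v=0); in:P3
Tick 6: [PARSE:-, VALIDATE:P3(v=1,ok=T), TRANSFORM:-, EMIT:P2(v=0,ok=F)] out:-; in:-
Tick 7: [PARSE:-, VALIDATE:-, TRANSFORM:P3(v=2,ok=T), EMIT:-] out:P2(v=0); in:-
Tick 8: [PARSE:-, VALIDATE:-, TRANSFORM:-, EMIT:P3(v=2,ok=T)] out:-; in:-
Tick 9: [PARSE:-, VALIDATE:-, TRANSFORM:-, EMIT:-] out:P3(v=2); in:-
P2: arrives tick 3, valid=False (id=2, id%3=2), emit tick 7, final value 0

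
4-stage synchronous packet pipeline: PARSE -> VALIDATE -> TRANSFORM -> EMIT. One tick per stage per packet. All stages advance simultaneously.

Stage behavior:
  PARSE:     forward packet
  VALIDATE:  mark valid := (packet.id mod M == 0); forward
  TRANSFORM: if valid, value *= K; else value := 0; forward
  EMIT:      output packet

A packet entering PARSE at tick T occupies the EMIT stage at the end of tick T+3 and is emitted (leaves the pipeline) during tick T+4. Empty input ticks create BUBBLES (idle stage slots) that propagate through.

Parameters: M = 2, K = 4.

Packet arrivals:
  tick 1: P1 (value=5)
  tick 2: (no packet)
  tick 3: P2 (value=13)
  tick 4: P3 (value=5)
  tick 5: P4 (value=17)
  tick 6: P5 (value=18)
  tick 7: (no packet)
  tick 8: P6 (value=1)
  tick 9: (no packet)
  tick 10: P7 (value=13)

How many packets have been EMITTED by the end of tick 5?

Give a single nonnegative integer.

Answer: 1

Derivation:
Tick 1: [PARSE:P1(v=5,ok=F), VALIDATE:-, TRANSFORM:-, EMIT:-] out:-; in:P1
Tick 2: [PARSE:-, VALIDATE:P1(v=5,ok=F), TRANSFORM:-, EMIT:-] out:-; in:-
Tick 3: [PARSE:P2(v=13,ok=F), VALIDATE:-, TRANSFORM:P1(v=0,ok=F), EMIT:-] out:-; in:P2
Tick 4: [PARSE:P3(v=5,ok=F), VALIDATE:P2(v=13,ok=T), TRANSFORM:-, EMIT:P1(v=0,ok=F)] out:-; in:P3
Tick 5: [PARSE:P4(v=17,ok=F), VALIDATE:P3(v=5,ok=F), TRANSFORM:P2(v=52,ok=T), EMIT:-] out:P1(v=0); in:P4
Emitted by tick 5: ['P1']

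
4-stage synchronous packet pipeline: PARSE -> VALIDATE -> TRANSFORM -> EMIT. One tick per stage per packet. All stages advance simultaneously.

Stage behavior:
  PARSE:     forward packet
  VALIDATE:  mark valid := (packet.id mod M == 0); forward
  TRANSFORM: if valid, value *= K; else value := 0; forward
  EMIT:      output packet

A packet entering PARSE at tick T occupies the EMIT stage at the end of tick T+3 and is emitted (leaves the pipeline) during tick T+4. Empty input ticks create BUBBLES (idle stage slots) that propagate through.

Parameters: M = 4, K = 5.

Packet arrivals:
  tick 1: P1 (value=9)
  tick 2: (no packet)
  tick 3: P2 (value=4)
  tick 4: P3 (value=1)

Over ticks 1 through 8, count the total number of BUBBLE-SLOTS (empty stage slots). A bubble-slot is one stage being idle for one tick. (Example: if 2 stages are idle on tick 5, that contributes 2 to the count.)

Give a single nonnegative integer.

Answer: 20

Derivation:
Tick 1: [PARSE:P1(v=9,ok=F), VALIDATE:-, TRANSFORM:-, EMIT:-] out:-; bubbles=3
Tick 2: [PARSE:-, VALIDATE:P1(v=9,ok=F), TRANSFORM:-, EMIT:-] out:-; bubbles=3
Tick 3: [PARSE:P2(v=4,ok=F), VALIDATE:-, TRANSFORM:P1(v=0,ok=F), EMIT:-] out:-; bubbles=2
Tick 4: [PARSE:P3(v=1,ok=F), VALIDATE:P2(v=4,ok=F), TRANSFORM:-, EMIT:P1(v=0,ok=F)] out:-; bubbles=1
Tick 5: [PARSE:-, VALIDATE:P3(v=1,ok=F), TRANSFORM:P2(v=0,ok=F), EMIT:-] out:P1(v=0); bubbles=2
Tick 6: [PARSE:-, VALIDATE:-, TRANSFORM:P3(v=0,ok=F), EMIT:P2(v=0,ok=F)] out:-; bubbles=2
Tick 7: [PARSE:-, VALIDATE:-, TRANSFORM:-, EMIT:P3(v=0,ok=F)] out:P2(v=0); bubbles=3
Tick 8: [PARSE:-, VALIDATE:-, TRANSFORM:-, EMIT:-] out:P3(v=0); bubbles=4
Total bubble-slots: 20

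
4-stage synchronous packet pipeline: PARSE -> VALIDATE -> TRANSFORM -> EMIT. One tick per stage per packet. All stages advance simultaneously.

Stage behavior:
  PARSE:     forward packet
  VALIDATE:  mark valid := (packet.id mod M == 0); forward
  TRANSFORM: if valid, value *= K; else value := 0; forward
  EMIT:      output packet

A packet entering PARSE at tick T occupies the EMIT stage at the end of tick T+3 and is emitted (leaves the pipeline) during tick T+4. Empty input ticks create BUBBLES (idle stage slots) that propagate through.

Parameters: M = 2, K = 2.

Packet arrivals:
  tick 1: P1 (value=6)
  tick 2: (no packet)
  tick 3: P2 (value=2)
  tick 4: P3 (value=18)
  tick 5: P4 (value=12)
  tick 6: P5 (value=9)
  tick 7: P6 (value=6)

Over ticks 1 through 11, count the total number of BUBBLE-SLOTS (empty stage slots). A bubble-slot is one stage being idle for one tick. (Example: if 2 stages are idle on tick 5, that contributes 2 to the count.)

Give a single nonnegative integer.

Answer: 20

Derivation:
Tick 1: [PARSE:P1(v=6,ok=F), VALIDATE:-, TRANSFORM:-, EMIT:-] out:-; bubbles=3
Tick 2: [PARSE:-, VALIDATE:P1(v=6,ok=F), TRANSFORM:-, EMIT:-] out:-; bubbles=3
Tick 3: [PARSE:P2(v=2,ok=F), VALIDATE:-, TRANSFORM:P1(v=0,ok=F), EMIT:-] out:-; bubbles=2
Tick 4: [PARSE:P3(v=18,ok=F), VALIDATE:P2(v=2,ok=T), TRANSFORM:-, EMIT:P1(v=0,ok=F)] out:-; bubbles=1
Tick 5: [PARSE:P4(v=12,ok=F), VALIDATE:P3(v=18,ok=F), TRANSFORM:P2(v=4,ok=T), EMIT:-] out:P1(v=0); bubbles=1
Tick 6: [PARSE:P5(v=9,ok=F), VALIDATE:P4(v=12,ok=T), TRANSFORM:P3(v=0,ok=F), EMIT:P2(v=4,ok=T)] out:-; bubbles=0
Tick 7: [PARSE:P6(v=6,ok=F), VALIDATE:P5(v=9,ok=F), TRANSFORM:P4(v=24,ok=T), EMIT:P3(v=0,ok=F)] out:P2(v=4); bubbles=0
Tick 8: [PARSE:-, VALIDATE:P6(v=6,ok=T), TRANSFORM:P5(v=0,ok=F), EMIT:P4(v=24,ok=T)] out:P3(v=0); bubbles=1
Tick 9: [PARSE:-, VALIDATE:-, TRANSFORM:P6(v=12,ok=T), EMIT:P5(v=0,ok=F)] out:P4(v=24); bubbles=2
Tick 10: [PARSE:-, VALIDATE:-, TRANSFORM:-, EMIT:P6(v=12,ok=T)] out:P5(v=0); bubbles=3
Tick 11: [PARSE:-, VALIDATE:-, TRANSFORM:-, EMIT:-] out:P6(v=12); bubbles=4
Total bubble-slots: 20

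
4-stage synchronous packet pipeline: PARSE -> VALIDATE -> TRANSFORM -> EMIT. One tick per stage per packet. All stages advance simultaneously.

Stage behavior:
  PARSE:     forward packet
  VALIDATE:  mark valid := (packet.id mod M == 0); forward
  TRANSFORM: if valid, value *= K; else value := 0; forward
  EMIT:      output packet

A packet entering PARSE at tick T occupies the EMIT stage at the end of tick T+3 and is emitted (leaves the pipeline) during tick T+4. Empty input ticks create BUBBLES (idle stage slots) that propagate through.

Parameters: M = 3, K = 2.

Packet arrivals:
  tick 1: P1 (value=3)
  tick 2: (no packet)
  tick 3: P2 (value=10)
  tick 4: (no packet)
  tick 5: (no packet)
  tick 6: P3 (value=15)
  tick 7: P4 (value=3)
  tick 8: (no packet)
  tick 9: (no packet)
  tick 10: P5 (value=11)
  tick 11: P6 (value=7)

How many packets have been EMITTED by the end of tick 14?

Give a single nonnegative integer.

Answer: 5

Derivation:
Tick 1: [PARSE:P1(v=3,ok=F), VALIDATE:-, TRANSFORM:-, EMIT:-] out:-; in:P1
Tick 2: [PARSE:-, VALIDATE:P1(v=3,ok=F), TRANSFORM:-, EMIT:-] out:-; in:-
Tick 3: [PARSE:P2(v=10,ok=F), VALIDATE:-, TRANSFORM:P1(v=0,ok=F), EMIT:-] out:-; in:P2
Tick 4: [PARSE:-, VALIDATE:P2(v=10,ok=F), TRANSFORM:-, EMIT:P1(v=0,ok=F)] out:-; in:-
Tick 5: [PARSE:-, VALIDATE:-, TRANSFORM:P2(v=0,ok=F), EMIT:-] out:P1(v=0); in:-
Tick 6: [PARSE:P3(v=15,ok=F), VALIDATE:-, TRANSFORM:-, EMIT:P2(v=0,ok=F)] out:-; in:P3
Tick 7: [PARSE:P4(v=3,ok=F), VALIDATE:P3(v=15,ok=T), TRANSFORM:-, EMIT:-] out:P2(v=0); in:P4
Tick 8: [PARSE:-, VALIDATE:P4(v=3,ok=F), TRANSFORM:P3(v=30,ok=T), EMIT:-] out:-; in:-
Tick 9: [PARSE:-, VALIDATE:-, TRANSFORM:P4(v=0,ok=F), EMIT:P3(v=30,ok=T)] out:-; in:-
Tick 10: [PARSE:P5(v=11,ok=F), VALIDATE:-, TRANSFORM:-, EMIT:P4(v=0,ok=F)] out:P3(v=30); in:P5
Tick 11: [PARSE:P6(v=7,ok=F), VALIDATE:P5(v=11,ok=F), TRANSFORM:-, EMIT:-] out:P4(v=0); in:P6
Tick 12: [PARSE:-, VALIDATE:P6(v=7,ok=T), TRANSFORM:P5(v=0,ok=F), EMIT:-] out:-; in:-
Tick 13: [PARSE:-, VALIDATE:-, TRANSFORM:P6(v=14,ok=T), EMIT:P5(v=0,ok=F)] out:-; in:-
Tick 14: [PARSE:-, VALIDATE:-, TRANSFORM:-, EMIT:P6(v=14,ok=T)] out:P5(v=0); in:-
Emitted by tick 14: ['P1', 'P2', 'P3', 'P4', 'P5']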